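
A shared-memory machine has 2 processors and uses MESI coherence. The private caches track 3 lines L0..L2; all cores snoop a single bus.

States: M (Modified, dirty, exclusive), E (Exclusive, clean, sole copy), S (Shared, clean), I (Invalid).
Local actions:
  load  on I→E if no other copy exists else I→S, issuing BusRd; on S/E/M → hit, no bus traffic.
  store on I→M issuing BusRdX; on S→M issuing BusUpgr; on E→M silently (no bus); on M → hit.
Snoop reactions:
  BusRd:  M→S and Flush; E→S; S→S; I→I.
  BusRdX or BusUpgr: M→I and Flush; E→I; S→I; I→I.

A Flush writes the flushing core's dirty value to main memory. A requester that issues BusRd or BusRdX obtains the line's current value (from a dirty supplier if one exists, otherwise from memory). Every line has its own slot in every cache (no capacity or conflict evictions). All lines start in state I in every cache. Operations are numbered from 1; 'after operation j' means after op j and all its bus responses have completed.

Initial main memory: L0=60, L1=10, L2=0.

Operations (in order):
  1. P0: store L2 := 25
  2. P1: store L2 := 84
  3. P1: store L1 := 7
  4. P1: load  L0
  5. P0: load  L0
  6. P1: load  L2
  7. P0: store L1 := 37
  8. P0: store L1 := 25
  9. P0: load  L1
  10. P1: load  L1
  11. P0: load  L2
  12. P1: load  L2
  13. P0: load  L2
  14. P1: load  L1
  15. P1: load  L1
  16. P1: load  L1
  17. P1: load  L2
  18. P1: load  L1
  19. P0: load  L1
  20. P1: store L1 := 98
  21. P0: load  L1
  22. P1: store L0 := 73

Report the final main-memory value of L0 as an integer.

1. P0: store L2 := 25  bus=[BusRdX]  L2: P0=M P1=I  mem[L2]=0
2. P1: store L2 := 84  bus=[BusRdX,Flush]  L2: P0=I P1=M  mem[L2]=25
3. P1: store L1 := 7  bus=[BusRdX]  L1: P0=I P1=M  mem[L1]=10
4. P1: load  L0  bus=[BusRd]  L0: P0=I P1=E  mem[L0]=60
5. P0: load  L0  bus=[BusRd]  L0: P0=S P1=S  mem[L0]=60
6. P1: load  L2  bus=[-]  L2: P0=I P1=M  mem[L2]=25
7. P0: store L1 := 37  bus=[BusRdX,Flush]  L1: P0=M P1=I  mem[L1]=7
8. P0: store L1 := 25  bus=[-]  L1: P0=M P1=I  mem[L1]=7
9. P0: load  L1  bus=[-]  L1: P0=M P1=I  mem[L1]=7
10. P1: load  L1  bus=[BusRd,Flush]  L1: P0=S P1=S  mem[L1]=25
11. P0: load  L2  bus=[BusRd,Flush]  L2: P0=S P1=S  mem[L2]=84
12. P1: load  L2  bus=[-]  L2: P0=S P1=S  mem[L2]=84
13. P0: load  L2  bus=[-]  L2: P0=S P1=S  mem[L2]=84
14. P1: load  L1  bus=[-]  L1: P0=S P1=S  mem[L1]=25
15. P1: load  L1  bus=[-]  L1: P0=S P1=S  mem[L1]=25
16. P1: load  L1  bus=[-]  L1: P0=S P1=S  mem[L1]=25
17. P1: load  L2  bus=[-]  L2: P0=S P1=S  mem[L2]=84
18. P1: load  L1  bus=[-]  L1: P0=S P1=S  mem[L1]=25
19. P0: load  L1  bus=[-]  L1: P0=S P1=S  mem[L1]=25
20. P1: store L1 := 98  bus=[BusUpgr]  L1: P0=I P1=M  mem[L1]=25
21. P0: load  L1  bus=[BusRd,Flush]  L1: P0=S P1=S  mem[L1]=98
22. P1: store L0 := 73  bus=[BusUpgr]  L0: P0=I P1=M  mem[L0]=60

memory[L0] = 60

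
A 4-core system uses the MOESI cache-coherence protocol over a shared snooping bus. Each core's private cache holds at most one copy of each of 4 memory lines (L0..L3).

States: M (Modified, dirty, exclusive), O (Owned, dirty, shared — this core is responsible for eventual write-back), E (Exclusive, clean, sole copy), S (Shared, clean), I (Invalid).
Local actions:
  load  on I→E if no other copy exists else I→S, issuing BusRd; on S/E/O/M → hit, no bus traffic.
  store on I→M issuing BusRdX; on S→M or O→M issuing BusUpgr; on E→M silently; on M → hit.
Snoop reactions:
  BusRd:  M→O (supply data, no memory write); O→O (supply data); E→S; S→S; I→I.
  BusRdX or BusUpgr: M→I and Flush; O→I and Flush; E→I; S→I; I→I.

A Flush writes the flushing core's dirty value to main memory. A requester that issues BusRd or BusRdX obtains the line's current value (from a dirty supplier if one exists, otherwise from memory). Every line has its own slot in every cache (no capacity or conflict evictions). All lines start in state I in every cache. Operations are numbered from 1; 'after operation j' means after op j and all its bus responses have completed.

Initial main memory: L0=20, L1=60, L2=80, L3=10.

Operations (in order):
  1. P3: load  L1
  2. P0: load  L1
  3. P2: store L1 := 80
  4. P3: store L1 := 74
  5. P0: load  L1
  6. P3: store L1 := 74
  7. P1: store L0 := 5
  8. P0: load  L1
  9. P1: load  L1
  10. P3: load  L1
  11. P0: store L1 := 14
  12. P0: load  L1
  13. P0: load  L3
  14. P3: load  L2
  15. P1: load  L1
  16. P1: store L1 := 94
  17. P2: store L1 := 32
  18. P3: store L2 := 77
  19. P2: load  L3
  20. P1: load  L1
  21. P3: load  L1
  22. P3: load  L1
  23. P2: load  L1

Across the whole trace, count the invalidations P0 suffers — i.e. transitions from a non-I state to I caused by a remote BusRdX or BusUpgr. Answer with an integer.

invalidations = 3

[1] P3: load  L1 | P0:I, P1:I, P2:I, P3:E(60) | bus: BusRd
[2] P0: load  L1 | P0:S(60), P1:I, P2:I, P3:S(60) | bus: BusRd
[3] P2: store L1 := 80 | P0:I, P1:I, P2:M(80), P3:I | bus: BusRdX
[4] P3: store L1 := 74 | P0:I, P1:I, P2:I, P3:M(74) | bus: BusRdX,Flush
[5] P0: load  L1 | P0:S(74), P1:I, P2:I, P3:O(74) | bus: BusRd
[6] P3: store L1 := 74 | P0:I, P1:I, P2:I, P3:M(74) | bus: BusUpgr
[7] P1: store L0 := 5 | P0:I, P1:M(5), P2:I, P3:I | bus: BusRdX
[8] P0: load  L1 | P0:S(74), P1:I, P2:I, P3:O(74) | bus: BusRd
[9] P1: load  L1 | P0:S(74), P1:S(74), P2:I, P3:O(74) | bus: BusRd
[10] P3: load  L1 | P0:S(74), P1:S(74), P2:I, P3:O(74) | bus: none
[11] P0: store L1 := 14 | P0:M(14), P1:I, P2:I, P3:I | bus: BusUpgr,Flush
[12] P0: load  L1 | P0:M(14), P1:I, P2:I, P3:I | bus: none
[13] P0: load  L3 | P0:E(10), P1:I, P2:I, P3:I | bus: BusRd
[14] P3: load  L2 | P0:I, P1:I, P2:I, P3:E(80) | bus: BusRd
[15] P1: load  L1 | P0:O(14), P1:S(14), P2:I, P3:I | bus: BusRd
[16] P1: store L1 := 94 | P0:I, P1:M(94), P2:I, P3:I | bus: BusUpgr,Flush
[17] P2: store L1 := 32 | P0:I, P1:I, P2:M(32), P3:I | bus: BusRdX,Flush
[18] P3: store L2 := 77 | P0:I, P1:I, P2:I, P3:M(77) | bus: none
[19] P2: load  L3 | P0:S(10), P1:I, P2:S(10), P3:I | bus: BusRd
[20] P1: load  L1 | P0:I, P1:S(32), P2:O(32), P3:I | bus: BusRd
[21] P3: load  L1 | P0:I, P1:S(32), P2:O(32), P3:S(32) | bus: BusRd
[22] P3: load  L1 | P0:I, P1:S(32), P2:O(32), P3:S(32) | bus: none
[23] P2: load  L1 | P0:I, P1:S(32), P2:O(32), P3:S(32) | bus: none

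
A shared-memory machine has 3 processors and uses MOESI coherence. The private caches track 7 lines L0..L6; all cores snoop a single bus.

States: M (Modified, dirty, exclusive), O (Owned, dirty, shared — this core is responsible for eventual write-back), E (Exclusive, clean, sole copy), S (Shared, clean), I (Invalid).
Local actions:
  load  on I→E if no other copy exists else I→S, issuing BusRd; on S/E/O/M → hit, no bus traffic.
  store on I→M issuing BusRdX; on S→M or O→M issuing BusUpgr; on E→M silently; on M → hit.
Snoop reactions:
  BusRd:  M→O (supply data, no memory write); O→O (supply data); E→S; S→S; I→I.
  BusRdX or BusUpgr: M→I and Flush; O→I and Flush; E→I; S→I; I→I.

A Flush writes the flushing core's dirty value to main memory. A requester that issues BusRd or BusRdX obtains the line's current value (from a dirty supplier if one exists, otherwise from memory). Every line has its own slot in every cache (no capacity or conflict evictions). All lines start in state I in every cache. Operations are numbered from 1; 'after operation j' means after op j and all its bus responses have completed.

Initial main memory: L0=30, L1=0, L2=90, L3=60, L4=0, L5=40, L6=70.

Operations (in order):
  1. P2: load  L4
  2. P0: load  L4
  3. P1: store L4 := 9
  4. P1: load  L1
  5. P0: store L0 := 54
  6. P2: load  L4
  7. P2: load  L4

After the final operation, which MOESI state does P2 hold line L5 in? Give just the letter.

state = I

1. P2: load  L4  bus=[BusRd]  L4: P0=I P1=I P2=E  mem[L4]=0
2. P0: load  L4  bus=[BusRd]  L4: P0=S P1=I P2=S  mem[L4]=0
3. P1: store L4 := 9  bus=[BusRdX]  L4: P0=I P1=M P2=I  mem[L4]=0
4. P1: load  L1  bus=[BusRd]  L1: P0=I P1=E P2=I  mem[L1]=0
5. P0: store L0 := 54  bus=[BusRdX]  L0: P0=M P1=I P2=I  mem[L0]=30
6. P2: load  L4  bus=[BusRd]  L4: P0=I P1=O P2=S  mem[L4]=0
7. P2: load  L4  bus=[-]  L4: P0=I P1=O P2=S  mem[L4]=0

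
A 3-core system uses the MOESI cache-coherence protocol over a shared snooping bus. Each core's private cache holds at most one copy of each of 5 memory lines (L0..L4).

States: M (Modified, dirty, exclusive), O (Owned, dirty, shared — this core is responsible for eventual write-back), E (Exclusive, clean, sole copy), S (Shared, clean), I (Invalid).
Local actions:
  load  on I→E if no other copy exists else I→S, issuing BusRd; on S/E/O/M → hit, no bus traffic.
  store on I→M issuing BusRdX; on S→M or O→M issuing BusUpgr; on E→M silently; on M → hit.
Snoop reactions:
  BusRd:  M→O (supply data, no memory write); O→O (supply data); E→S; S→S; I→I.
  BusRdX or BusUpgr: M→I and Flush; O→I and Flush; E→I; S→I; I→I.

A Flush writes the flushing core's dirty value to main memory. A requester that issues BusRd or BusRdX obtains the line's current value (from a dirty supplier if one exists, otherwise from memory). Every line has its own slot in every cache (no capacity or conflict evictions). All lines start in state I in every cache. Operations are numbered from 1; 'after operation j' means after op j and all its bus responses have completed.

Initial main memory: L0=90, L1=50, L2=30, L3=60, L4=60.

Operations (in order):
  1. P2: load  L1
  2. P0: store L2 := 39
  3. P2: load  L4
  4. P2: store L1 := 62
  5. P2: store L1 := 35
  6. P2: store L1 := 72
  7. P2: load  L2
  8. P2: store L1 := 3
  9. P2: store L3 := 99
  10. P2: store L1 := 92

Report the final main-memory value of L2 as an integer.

  op1 P2: load  L1 → I/I/E on L1; bus BusRd; mem=50
  op2 P0: store L2 := 39 → M/I/I on L2; bus BusRdX; mem=30
  op3 P2: load  L4 → I/I/E on L4; bus BusRd; mem=60
  op4 P2: store L1 := 62 → I/I/M on L1; bus (none); mem=50
  op5 P2: store L1 := 35 → I/I/M on L1; bus (none); mem=50
  op6 P2: store L1 := 72 → I/I/M on L1; bus (none); mem=50
  op7 P2: load  L2 → O/I/S on L2; bus BusRd; mem=30
  op8 P2: store L1 := 3 → I/I/M on L1; bus (none); mem=50
  op9 P2: store L3 := 99 → I/I/M on L3; bus BusRdX; mem=60
  op10 P2: store L1 := 92 → I/I/M on L1; bus (none); mem=50

memory[L2] = 30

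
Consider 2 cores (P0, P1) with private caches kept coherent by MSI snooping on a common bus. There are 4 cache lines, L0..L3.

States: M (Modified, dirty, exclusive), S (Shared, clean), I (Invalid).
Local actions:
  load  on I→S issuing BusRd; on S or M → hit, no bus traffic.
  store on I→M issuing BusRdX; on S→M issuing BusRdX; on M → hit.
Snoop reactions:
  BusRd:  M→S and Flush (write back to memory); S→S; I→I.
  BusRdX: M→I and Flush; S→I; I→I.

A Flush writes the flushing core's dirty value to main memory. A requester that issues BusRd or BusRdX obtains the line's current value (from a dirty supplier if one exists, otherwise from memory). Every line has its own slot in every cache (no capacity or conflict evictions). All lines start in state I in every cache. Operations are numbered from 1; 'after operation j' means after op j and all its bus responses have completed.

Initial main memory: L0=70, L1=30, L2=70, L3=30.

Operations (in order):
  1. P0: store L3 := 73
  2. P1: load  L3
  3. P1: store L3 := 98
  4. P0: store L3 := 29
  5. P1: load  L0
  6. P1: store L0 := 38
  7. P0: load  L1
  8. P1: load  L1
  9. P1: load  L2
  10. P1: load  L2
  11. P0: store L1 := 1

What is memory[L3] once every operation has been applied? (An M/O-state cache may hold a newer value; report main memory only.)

memory[L3] = 98

[1] P0: store L3 := 73 | P0:M(73), P1:I | bus: BusRdX
[2] P1: load  L3 | P0:S(73), P1:S(73) | bus: BusRd,Flush
[3] P1: store L3 := 98 | P0:I, P1:M(98) | bus: BusRdX
[4] P0: store L3 := 29 | P0:M(29), P1:I | bus: BusRdX,Flush
[5] P1: load  L0 | P0:I, P1:S(70) | bus: BusRd
[6] P1: store L0 := 38 | P0:I, P1:M(38) | bus: BusRdX
[7] P0: load  L1 | P0:S(30), P1:I | bus: BusRd
[8] P1: load  L1 | P0:S(30), P1:S(30) | bus: BusRd
[9] P1: load  L2 | P0:I, P1:S(70) | bus: BusRd
[10] P1: load  L2 | P0:I, P1:S(70) | bus: none
[11] P0: store L1 := 1 | P0:M(1), P1:I | bus: BusRdX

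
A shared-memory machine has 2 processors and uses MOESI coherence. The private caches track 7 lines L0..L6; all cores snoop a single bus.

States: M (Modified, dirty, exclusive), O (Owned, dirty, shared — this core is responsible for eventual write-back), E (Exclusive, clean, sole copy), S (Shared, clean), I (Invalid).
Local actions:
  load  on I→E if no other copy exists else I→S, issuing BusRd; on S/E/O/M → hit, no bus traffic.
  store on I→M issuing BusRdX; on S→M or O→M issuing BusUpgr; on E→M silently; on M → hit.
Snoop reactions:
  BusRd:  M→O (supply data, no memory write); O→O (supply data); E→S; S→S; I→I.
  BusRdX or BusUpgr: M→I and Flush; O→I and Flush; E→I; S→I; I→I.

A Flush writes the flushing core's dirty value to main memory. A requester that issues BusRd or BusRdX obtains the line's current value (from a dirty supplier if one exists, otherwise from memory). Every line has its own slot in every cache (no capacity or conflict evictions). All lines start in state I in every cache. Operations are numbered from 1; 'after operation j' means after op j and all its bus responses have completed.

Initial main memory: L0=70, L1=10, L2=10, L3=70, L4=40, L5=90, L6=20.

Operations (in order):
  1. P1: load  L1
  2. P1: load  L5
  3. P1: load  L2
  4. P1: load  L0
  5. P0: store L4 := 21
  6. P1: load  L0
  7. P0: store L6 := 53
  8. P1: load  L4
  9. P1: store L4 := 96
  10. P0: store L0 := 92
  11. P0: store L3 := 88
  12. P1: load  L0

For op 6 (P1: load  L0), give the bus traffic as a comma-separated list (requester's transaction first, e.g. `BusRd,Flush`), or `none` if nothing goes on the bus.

bus = none

  op1 P1: load  L1 → I/E on L1; bus BusRd; mem=10
  op2 P1: load  L5 → I/E on L5; bus BusRd; mem=90
  op3 P1: load  L2 → I/E on L2; bus BusRd; mem=10
  op4 P1: load  L0 → I/E on L0; bus BusRd; mem=70
  op5 P0: store L4 := 21 → M/I on L4; bus BusRdX; mem=40
  op6 P1: load  L0 → I/E on L0; bus (none); mem=70
  op7 P0: store L6 := 53 → M/I on L6; bus BusRdX; mem=20
  op8 P1: load  L4 → O/S on L4; bus BusRd; mem=40
  op9 P1: store L4 := 96 → I/M on L4; bus BusUpgr Flush; mem=21
  op10 P0: store L0 := 92 → M/I on L0; bus BusRdX; mem=70
  op11 P0: store L3 := 88 → M/I on L3; bus BusRdX; mem=70
  op12 P1: load  L0 → O/S on L0; bus BusRd; mem=70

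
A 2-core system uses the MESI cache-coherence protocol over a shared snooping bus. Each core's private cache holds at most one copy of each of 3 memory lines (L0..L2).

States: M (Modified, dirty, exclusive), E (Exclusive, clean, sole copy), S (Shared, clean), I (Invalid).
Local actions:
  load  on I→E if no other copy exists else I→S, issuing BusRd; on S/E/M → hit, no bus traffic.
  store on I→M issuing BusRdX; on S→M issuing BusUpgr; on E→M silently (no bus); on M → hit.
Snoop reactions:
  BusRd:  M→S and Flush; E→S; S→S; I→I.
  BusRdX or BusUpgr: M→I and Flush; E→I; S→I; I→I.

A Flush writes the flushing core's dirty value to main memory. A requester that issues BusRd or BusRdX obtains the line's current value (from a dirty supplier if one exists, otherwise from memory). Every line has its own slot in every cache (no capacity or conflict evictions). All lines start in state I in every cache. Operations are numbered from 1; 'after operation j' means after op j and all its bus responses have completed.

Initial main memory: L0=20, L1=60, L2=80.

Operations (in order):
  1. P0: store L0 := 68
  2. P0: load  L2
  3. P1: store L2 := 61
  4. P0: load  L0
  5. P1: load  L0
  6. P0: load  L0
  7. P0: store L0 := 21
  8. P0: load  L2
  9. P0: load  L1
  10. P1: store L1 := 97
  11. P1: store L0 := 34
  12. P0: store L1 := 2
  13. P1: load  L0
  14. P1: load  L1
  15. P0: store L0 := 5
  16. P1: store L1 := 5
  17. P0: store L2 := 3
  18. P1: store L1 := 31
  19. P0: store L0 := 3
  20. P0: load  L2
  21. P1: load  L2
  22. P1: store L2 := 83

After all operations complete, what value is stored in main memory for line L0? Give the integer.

1. P0: store L0 := 68  bus=[BusRdX]  L0: P0=M P1=I  mem[L0]=20
2. P0: load  L2  bus=[BusRd]  L2: P0=E P1=I  mem[L2]=80
3. P1: store L2 := 61  bus=[BusRdX]  L2: P0=I P1=M  mem[L2]=80
4. P0: load  L0  bus=[-]  L0: P0=M P1=I  mem[L0]=20
5. P1: load  L0  bus=[BusRd,Flush]  L0: P0=S P1=S  mem[L0]=68
6. P0: load  L0  bus=[-]  L0: P0=S P1=S  mem[L0]=68
7. P0: store L0 := 21  bus=[BusUpgr]  L0: P0=M P1=I  mem[L0]=68
8. P0: load  L2  bus=[BusRd,Flush]  L2: P0=S P1=S  mem[L2]=61
9. P0: load  L1  bus=[BusRd]  L1: P0=E P1=I  mem[L1]=60
10. P1: store L1 := 97  bus=[BusRdX]  L1: P0=I P1=M  mem[L1]=60
11. P1: store L0 := 34  bus=[BusRdX,Flush]  L0: P0=I P1=M  mem[L0]=21
12. P0: store L1 := 2  bus=[BusRdX,Flush]  L1: P0=M P1=I  mem[L1]=97
13. P1: load  L0  bus=[-]  L0: P0=I P1=M  mem[L0]=21
14. P1: load  L1  bus=[BusRd,Flush]  L1: P0=S P1=S  mem[L1]=2
15. P0: store L0 := 5  bus=[BusRdX,Flush]  L0: P0=M P1=I  mem[L0]=34
16. P1: store L1 := 5  bus=[BusUpgr]  L1: P0=I P1=M  mem[L1]=2
17. P0: store L2 := 3  bus=[BusUpgr]  L2: P0=M P1=I  mem[L2]=61
18. P1: store L1 := 31  bus=[-]  L1: P0=I P1=M  mem[L1]=2
19. P0: store L0 := 3  bus=[-]  L0: P0=M P1=I  mem[L0]=34
20. P0: load  L2  bus=[-]  L2: P0=M P1=I  mem[L2]=61
21. P1: load  L2  bus=[BusRd,Flush]  L2: P0=S P1=S  mem[L2]=3
22. P1: store L2 := 83  bus=[BusUpgr]  L2: P0=I P1=M  mem[L2]=3

memory[L0] = 34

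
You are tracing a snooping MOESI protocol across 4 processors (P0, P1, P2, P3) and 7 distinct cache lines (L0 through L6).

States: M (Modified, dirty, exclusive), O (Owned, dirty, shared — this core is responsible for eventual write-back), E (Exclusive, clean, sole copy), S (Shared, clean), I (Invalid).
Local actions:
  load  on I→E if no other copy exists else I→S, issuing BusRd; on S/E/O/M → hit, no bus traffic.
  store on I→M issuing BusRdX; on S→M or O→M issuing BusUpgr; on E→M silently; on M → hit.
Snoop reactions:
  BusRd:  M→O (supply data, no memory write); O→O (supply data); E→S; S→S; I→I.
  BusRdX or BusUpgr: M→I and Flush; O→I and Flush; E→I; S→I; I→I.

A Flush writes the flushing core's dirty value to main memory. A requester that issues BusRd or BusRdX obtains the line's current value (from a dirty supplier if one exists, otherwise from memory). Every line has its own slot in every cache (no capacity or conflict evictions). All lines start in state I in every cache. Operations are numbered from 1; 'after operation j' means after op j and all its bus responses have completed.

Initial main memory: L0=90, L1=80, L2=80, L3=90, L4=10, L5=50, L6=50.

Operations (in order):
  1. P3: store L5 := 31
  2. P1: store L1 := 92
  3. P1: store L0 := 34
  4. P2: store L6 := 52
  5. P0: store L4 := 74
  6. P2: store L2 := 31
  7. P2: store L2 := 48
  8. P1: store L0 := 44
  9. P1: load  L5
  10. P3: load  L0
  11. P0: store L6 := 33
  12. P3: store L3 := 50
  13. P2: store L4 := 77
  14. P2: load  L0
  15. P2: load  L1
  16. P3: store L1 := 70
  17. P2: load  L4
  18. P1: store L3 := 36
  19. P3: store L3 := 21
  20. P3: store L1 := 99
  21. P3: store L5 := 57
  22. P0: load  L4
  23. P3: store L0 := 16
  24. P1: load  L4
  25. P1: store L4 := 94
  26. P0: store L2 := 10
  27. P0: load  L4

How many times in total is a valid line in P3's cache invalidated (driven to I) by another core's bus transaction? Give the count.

invalidations = 1

  op1 P3: store L5 := 31 → I/I/I/M on L5; bus BusRdX; mem=50
  op2 P1: store L1 := 92 → I/M/I/I on L1; bus BusRdX; mem=80
  op3 P1: store L0 := 34 → I/M/I/I on L0; bus BusRdX; mem=90
  op4 P2: store L6 := 52 → I/I/M/I on L6; bus BusRdX; mem=50
  op5 P0: store L4 := 74 → M/I/I/I on L4; bus BusRdX; mem=10
  op6 P2: store L2 := 31 → I/I/M/I on L2; bus BusRdX; mem=80
  op7 P2: store L2 := 48 → I/I/M/I on L2; bus (none); mem=80
  op8 P1: store L0 := 44 → I/M/I/I on L0; bus (none); mem=90
  op9 P1: load  L5 → I/S/I/O on L5; bus BusRd; mem=50
  op10 P3: load  L0 → I/O/I/S on L0; bus BusRd; mem=90
  op11 P0: store L6 := 33 → M/I/I/I on L6; bus BusRdX Flush; mem=52
  op12 P3: store L3 := 50 → I/I/I/M on L3; bus BusRdX; mem=90
  op13 P2: store L4 := 77 → I/I/M/I on L4; bus BusRdX Flush; mem=74
  op14 P2: load  L0 → I/O/S/S on L0; bus BusRd; mem=90
  op15 P2: load  L1 → I/O/S/I on L1; bus BusRd; mem=80
  op16 P3: store L1 := 70 → I/I/I/M on L1; bus BusRdX Flush; mem=92
  op17 P2: load  L4 → I/I/M/I on L4; bus (none); mem=74
  op18 P1: store L3 := 36 → I/M/I/I on L3; bus BusRdX Flush; mem=50
  op19 P3: store L3 := 21 → I/I/I/M on L3; bus BusRdX Flush; mem=36
  op20 P3: store L1 := 99 → I/I/I/M on L1; bus (none); mem=92
  op21 P3: store L5 := 57 → I/I/I/M on L5; bus BusUpgr; mem=50
  op22 P0: load  L4 → S/I/O/I on L4; bus BusRd; mem=74
  op23 P3: store L0 := 16 → I/I/I/M on L0; bus BusUpgr Flush; mem=44
  op24 P1: load  L4 → S/S/O/I on L4; bus BusRd; mem=74
  op25 P1: store L4 := 94 → I/M/I/I on L4; bus BusUpgr Flush; mem=77
  op26 P0: store L2 := 10 → M/I/I/I on L2; bus BusRdX Flush; mem=48
  op27 P0: load  L4 → S/O/I/I on L4; bus BusRd; mem=77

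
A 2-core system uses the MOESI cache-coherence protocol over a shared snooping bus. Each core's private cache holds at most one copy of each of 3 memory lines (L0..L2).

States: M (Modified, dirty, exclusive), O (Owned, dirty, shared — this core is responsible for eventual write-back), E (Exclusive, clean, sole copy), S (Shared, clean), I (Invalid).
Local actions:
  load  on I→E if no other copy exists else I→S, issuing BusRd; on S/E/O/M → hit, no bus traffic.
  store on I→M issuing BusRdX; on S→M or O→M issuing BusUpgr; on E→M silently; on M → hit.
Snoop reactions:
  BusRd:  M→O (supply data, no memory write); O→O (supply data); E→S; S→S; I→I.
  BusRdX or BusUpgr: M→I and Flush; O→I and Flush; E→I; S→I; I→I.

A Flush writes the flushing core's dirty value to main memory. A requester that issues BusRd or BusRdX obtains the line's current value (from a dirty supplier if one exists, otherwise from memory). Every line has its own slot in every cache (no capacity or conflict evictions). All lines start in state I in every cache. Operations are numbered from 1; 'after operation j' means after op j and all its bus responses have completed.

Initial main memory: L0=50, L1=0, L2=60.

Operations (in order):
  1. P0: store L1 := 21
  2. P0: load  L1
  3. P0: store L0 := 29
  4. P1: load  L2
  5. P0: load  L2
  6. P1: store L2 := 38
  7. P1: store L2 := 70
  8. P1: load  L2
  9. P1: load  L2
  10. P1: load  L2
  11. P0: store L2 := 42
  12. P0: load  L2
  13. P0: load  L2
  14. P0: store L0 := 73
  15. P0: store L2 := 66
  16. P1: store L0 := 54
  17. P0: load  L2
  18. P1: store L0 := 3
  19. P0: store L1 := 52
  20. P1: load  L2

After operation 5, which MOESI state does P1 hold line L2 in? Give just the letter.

  op1 P0: store L1 := 21 → M/I on L1; bus BusRdX; mem=0
  op2 P0: load  L1 → M/I on L1; bus (none); mem=0
  op3 P0: store L0 := 29 → M/I on L0; bus BusRdX; mem=50
  op4 P1: load  L2 → I/E on L2; bus BusRd; mem=60
  op5 P0: load  L2 → S/S on L2; bus BusRd; mem=60
  op6 P1: store L2 := 38 → I/M on L2; bus BusUpgr; mem=60
  op7 P1: store L2 := 70 → I/M on L2; bus (none); mem=60
  op8 P1: load  L2 → I/M on L2; bus (none); mem=60
  op9 P1: load  L2 → I/M on L2; bus (none); mem=60
  op10 P1: load  L2 → I/M on L2; bus (none); mem=60
  op11 P0: store L2 := 42 → M/I on L2; bus BusRdX Flush; mem=70
  op12 P0: load  L2 → M/I on L2; bus (none); mem=70
  op13 P0: load  L2 → M/I on L2; bus (none); mem=70
  op14 P0: store L0 := 73 → M/I on L0; bus (none); mem=50
  op15 P0: store L2 := 66 → M/I on L2; bus (none); mem=70
  op16 P1: store L0 := 54 → I/M on L0; bus BusRdX Flush; mem=73
  op17 P0: load  L2 → M/I on L2; bus (none); mem=70
  op18 P1: store L0 := 3 → I/M on L0; bus (none); mem=73
  op19 P0: store L1 := 52 → M/I on L1; bus (none); mem=0
  op20 P1: load  L2 → O/S on L2; bus BusRd; mem=70

state = S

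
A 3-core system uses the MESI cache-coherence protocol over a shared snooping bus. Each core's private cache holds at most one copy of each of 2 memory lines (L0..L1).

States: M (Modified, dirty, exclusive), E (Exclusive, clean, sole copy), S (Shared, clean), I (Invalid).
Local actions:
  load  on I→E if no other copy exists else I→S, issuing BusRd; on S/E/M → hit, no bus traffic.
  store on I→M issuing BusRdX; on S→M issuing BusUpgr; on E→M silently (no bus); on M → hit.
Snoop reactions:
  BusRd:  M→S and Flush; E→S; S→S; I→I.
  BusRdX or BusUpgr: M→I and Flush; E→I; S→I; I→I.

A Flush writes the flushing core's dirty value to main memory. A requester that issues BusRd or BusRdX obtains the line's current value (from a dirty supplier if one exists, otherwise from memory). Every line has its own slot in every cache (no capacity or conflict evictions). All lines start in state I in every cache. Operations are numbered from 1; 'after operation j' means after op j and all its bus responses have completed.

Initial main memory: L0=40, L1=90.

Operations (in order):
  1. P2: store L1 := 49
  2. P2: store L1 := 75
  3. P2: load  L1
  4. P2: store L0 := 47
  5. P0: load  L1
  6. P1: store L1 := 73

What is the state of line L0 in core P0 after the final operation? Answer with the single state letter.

state = I

step 1: P2: store L1 := 49  ⟶  IIM  (L1)  txn=BusRdX  M[L1]=90
step 2: P2: store L1 := 75  ⟶  IIM  (L1)  txn=∅  M[L1]=90
step 3: P2: load  L1  ⟶  IIM  (L1)  txn=∅  M[L1]=90
step 4: P2: store L0 := 47  ⟶  IIM  (L0)  txn=BusRdX  M[L0]=40
step 5: P0: load  L1  ⟶  SIS  (L1)  txn=BusRd+Flush  M[L1]=75
step 6: P1: store L1 := 73  ⟶  IMI  (L1)  txn=BusRdX  M[L1]=75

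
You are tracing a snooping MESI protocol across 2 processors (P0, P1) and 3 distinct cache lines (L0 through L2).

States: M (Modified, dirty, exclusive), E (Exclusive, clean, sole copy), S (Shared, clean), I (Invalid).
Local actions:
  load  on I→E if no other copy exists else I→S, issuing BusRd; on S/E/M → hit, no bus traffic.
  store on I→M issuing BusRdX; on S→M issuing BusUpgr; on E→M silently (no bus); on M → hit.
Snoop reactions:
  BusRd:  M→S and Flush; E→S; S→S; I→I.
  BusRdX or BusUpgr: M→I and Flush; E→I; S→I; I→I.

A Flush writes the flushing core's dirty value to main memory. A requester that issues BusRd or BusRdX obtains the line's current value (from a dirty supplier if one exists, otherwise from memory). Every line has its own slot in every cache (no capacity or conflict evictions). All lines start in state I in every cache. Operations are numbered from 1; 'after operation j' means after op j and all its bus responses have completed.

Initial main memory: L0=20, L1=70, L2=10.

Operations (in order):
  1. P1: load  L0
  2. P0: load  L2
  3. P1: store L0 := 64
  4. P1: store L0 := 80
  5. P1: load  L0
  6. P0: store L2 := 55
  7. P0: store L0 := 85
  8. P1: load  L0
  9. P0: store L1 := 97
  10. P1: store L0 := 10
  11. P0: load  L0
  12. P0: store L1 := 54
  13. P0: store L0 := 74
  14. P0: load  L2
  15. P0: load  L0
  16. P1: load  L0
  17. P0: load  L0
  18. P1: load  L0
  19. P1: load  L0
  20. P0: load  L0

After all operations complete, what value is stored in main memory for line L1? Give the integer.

1. P1: load  L0  bus=[BusRd]  L0: P0=I P1=E  mem[L0]=20
2. P0: load  L2  bus=[BusRd]  L2: P0=E P1=I  mem[L2]=10
3. P1: store L0 := 64  bus=[-]  L0: P0=I P1=M  mem[L0]=20
4. P1: store L0 := 80  bus=[-]  L0: P0=I P1=M  mem[L0]=20
5. P1: load  L0  bus=[-]  L0: P0=I P1=M  mem[L0]=20
6. P0: store L2 := 55  bus=[-]  L2: P0=M P1=I  mem[L2]=10
7. P0: store L0 := 85  bus=[BusRdX,Flush]  L0: P0=M P1=I  mem[L0]=80
8. P1: load  L0  bus=[BusRd,Flush]  L0: P0=S P1=S  mem[L0]=85
9. P0: store L1 := 97  bus=[BusRdX]  L1: P0=M P1=I  mem[L1]=70
10. P1: store L0 := 10  bus=[BusUpgr]  L0: P0=I P1=M  mem[L0]=85
11. P0: load  L0  bus=[BusRd,Flush]  L0: P0=S P1=S  mem[L0]=10
12. P0: store L1 := 54  bus=[-]  L1: P0=M P1=I  mem[L1]=70
13. P0: store L0 := 74  bus=[BusUpgr]  L0: P0=M P1=I  mem[L0]=10
14. P0: load  L2  bus=[-]  L2: P0=M P1=I  mem[L2]=10
15. P0: load  L0  bus=[-]  L0: P0=M P1=I  mem[L0]=10
16. P1: load  L0  bus=[BusRd,Flush]  L0: P0=S P1=S  mem[L0]=74
17. P0: load  L0  bus=[-]  L0: P0=S P1=S  mem[L0]=74
18. P1: load  L0  bus=[-]  L0: P0=S P1=S  mem[L0]=74
19. P1: load  L0  bus=[-]  L0: P0=S P1=S  mem[L0]=74
20. P0: load  L0  bus=[-]  L0: P0=S P1=S  mem[L0]=74

memory[L1] = 70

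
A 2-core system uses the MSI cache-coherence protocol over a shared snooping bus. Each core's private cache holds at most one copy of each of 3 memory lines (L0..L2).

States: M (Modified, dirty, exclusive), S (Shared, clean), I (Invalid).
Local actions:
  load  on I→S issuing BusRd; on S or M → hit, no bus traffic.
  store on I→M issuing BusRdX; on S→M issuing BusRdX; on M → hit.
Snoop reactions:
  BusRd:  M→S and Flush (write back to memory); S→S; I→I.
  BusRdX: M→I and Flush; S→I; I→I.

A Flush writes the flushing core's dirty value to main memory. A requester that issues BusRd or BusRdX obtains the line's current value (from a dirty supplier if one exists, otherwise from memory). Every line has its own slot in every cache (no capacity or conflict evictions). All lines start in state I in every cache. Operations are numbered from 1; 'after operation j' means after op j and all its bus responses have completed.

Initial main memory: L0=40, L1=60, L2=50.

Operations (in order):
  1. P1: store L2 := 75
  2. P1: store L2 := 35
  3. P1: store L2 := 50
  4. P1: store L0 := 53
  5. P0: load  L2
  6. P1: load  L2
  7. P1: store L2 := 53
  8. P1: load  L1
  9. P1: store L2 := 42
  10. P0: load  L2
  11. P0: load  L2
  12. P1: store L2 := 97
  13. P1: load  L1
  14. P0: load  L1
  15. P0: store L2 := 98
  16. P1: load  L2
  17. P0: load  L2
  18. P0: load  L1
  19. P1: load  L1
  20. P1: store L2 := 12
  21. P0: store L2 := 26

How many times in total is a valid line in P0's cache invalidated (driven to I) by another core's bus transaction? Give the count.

step 1: P1: store L2 := 75  ⟶  IM  (L2)  txn=BusRdX  M[L2]=50
step 2: P1: store L2 := 35  ⟶  IM  (L2)  txn=∅  M[L2]=50
step 3: P1: store L2 := 50  ⟶  IM  (L2)  txn=∅  M[L2]=50
step 4: P1: store L0 := 53  ⟶  IM  (L0)  txn=BusRdX  M[L0]=40
step 5: P0: load  L2  ⟶  SS  (L2)  txn=BusRd+Flush  M[L2]=50
step 6: P1: load  L2  ⟶  SS  (L2)  txn=∅  M[L2]=50
step 7: P1: store L2 := 53  ⟶  IM  (L2)  txn=BusRdX  M[L2]=50
step 8: P1: load  L1  ⟶  IS  (L1)  txn=BusRd  M[L1]=60
step 9: P1: store L2 := 42  ⟶  IM  (L2)  txn=∅  M[L2]=50
step 10: P0: load  L2  ⟶  SS  (L2)  txn=BusRd+Flush  M[L2]=42
step 11: P0: load  L2  ⟶  SS  (L2)  txn=∅  M[L2]=42
step 12: P1: store L2 := 97  ⟶  IM  (L2)  txn=BusRdX  M[L2]=42
step 13: P1: load  L1  ⟶  IS  (L1)  txn=∅  M[L1]=60
step 14: P0: load  L1  ⟶  SS  (L1)  txn=BusRd  M[L1]=60
step 15: P0: store L2 := 98  ⟶  MI  (L2)  txn=BusRdX+Flush  M[L2]=97
step 16: P1: load  L2  ⟶  SS  (L2)  txn=BusRd+Flush  M[L2]=98
step 17: P0: load  L2  ⟶  SS  (L2)  txn=∅  M[L2]=98
step 18: P0: load  L1  ⟶  SS  (L1)  txn=∅  M[L1]=60
step 19: P1: load  L1  ⟶  SS  (L1)  txn=∅  M[L1]=60
step 20: P1: store L2 := 12  ⟶  IM  (L2)  txn=BusRdX  M[L2]=98
step 21: P0: store L2 := 26  ⟶  MI  (L2)  txn=BusRdX+Flush  M[L2]=12

invalidations = 3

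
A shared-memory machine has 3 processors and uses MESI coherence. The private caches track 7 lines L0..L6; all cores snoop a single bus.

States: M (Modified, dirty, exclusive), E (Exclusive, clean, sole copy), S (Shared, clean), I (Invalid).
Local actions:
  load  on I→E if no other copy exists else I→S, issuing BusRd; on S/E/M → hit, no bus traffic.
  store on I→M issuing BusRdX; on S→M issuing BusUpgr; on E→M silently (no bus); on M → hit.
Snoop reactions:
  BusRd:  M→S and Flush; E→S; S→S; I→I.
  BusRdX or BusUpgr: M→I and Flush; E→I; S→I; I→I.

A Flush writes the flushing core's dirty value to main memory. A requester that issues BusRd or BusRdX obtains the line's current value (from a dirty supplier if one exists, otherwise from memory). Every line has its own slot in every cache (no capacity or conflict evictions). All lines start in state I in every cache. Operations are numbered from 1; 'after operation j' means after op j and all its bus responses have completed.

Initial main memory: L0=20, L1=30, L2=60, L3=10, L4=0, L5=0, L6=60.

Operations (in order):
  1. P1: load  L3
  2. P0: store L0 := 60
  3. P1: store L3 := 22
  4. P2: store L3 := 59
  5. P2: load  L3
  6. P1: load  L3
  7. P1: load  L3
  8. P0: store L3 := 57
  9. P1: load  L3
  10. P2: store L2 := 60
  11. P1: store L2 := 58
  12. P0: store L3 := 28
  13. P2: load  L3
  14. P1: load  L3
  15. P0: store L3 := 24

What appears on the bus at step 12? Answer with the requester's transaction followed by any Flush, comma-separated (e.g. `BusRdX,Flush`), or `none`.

bus = BusUpgr

  op1 P1: load  L3 → I/E/I on L3; bus BusRd; mem=10
  op2 P0: store L0 := 60 → M/I/I on L0; bus BusRdX; mem=20
  op3 P1: store L3 := 22 → I/M/I on L3; bus (none); mem=10
  op4 P2: store L3 := 59 → I/I/M on L3; bus BusRdX Flush; mem=22
  op5 P2: load  L3 → I/I/M on L3; bus (none); mem=22
  op6 P1: load  L3 → I/S/S on L3; bus BusRd Flush; mem=59
  op7 P1: load  L3 → I/S/S on L3; bus (none); mem=59
  op8 P0: store L3 := 57 → M/I/I on L3; bus BusRdX; mem=59
  op9 P1: load  L3 → S/S/I on L3; bus BusRd Flush; mem=57
  op10 P2: store L2 := 60 → I/I/M on L2; bus BusRdX; mem=60
  op11 P1: store L2 := 58 → I/M/I on L2; bus BusRdX Flush; mem=60
  op12 P0: store L3 := 28 → M/I/I on L3; bus BusUpgr; mem=57
  op13 P2: load  L3 → S/I/S on L3; bus BusRd Flush; mem=28
  op14 P1: load  L3 → S/S/S on L3; bus BusRd; mem=28
  op15 P0: store L3 := 24 → M/I/I on L3; bus BusUpgr; mem=28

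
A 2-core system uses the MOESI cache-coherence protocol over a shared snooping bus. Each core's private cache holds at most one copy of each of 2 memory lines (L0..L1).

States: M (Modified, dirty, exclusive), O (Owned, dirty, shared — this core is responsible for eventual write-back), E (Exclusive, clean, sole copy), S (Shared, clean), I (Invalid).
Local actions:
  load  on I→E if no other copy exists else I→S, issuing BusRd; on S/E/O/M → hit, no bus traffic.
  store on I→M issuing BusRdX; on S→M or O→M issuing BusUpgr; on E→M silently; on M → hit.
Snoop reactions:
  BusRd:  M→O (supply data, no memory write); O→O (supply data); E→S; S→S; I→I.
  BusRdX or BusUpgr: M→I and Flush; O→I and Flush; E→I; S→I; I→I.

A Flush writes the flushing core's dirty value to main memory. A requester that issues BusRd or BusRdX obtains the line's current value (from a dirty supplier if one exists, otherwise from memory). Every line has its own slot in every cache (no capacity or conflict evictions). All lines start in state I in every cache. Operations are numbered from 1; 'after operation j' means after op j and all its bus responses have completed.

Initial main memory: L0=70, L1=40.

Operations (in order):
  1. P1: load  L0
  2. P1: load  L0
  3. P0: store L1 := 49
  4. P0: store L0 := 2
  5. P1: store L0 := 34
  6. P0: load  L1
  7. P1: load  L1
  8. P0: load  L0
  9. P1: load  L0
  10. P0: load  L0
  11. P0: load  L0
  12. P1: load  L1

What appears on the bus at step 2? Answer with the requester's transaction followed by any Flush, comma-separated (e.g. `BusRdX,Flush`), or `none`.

bus = none

1. P1: load  L0  bus=[BusRd]  L0: P0=I P1=E  mem[L0]=70
2. P1: load  L0  bus=[-]  L0: P0=I P1=E  mem[L0]=70
3. P0: store L1 := 49  bus=[BusRdX]  L1: P0=M P1=I  mem[L1]=40
4. P0: store L0 := 2  bus=[BusRdX]  L0: P0=M P1=I  mem[L0]=70
5. P1: store L0 := 34  bus=[BusRdX,Flush]  L0: P0=I P1=M  mem[L0]=2
6. P0: load  L1  bus=[-]  L1: P0=M P1=I  mem[L1]=40
7. P1: load  L1  bus=[BusRd]  L1: P0=O P1=S  mem[L1]=40
8. P0: load  L0  bus=[BusRd]  L0: P0=S P1=O  mem[L0]=2
9. P1: load  L0  bus=[-]  L0: P0=S P1=O  mem[L0]=2
10. P0: load  L0  bus=[-]  L0: P0=S P1=O  mem[L0]=2
11. P0: load  L0  bus=[-]  L0: P0=S P1=O  mem[L0]=2
12. P1: load  L1  bus=[-]  L1: P0=O P1=S  mem[L1]=40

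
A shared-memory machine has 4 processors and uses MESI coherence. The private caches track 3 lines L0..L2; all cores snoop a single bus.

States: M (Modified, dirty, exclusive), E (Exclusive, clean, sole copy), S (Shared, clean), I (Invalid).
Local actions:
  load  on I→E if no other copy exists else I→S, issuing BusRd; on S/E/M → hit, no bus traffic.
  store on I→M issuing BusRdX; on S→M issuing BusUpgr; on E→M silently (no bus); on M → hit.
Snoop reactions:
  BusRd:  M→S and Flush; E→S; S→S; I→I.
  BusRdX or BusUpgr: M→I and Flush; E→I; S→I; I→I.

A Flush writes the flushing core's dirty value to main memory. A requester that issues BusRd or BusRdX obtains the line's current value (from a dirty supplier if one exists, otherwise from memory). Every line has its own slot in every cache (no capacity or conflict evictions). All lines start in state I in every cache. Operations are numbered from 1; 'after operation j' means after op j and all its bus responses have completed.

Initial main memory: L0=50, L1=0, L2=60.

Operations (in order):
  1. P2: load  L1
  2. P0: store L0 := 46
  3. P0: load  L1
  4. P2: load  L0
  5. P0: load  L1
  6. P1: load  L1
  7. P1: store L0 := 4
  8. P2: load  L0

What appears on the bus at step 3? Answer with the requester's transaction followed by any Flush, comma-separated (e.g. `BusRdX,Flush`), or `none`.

bus = BusRd

  op1 P2: load  L1 → I/I/E/I on L1; bus BusRd; mem=0
  op2 P0: store L0 := 46 → M/I/I/I on L0; bus BusRdX; mem=50
  op3 P0: load  L1 → S/I/S/I on L1; bus BusRd; mem=0
  op4 P2: load  L0 → S/I/S/I on L0; bus BusRd Flush; mem=46
  op5 P0: load  L1 → S/I/S/I on L1; bus (none); mem=0
  op6 P1: load  L1 → S/S/S/I on L1; bus BusRd; mem=0
  op7 P1: store L0 := 4 → I/M/I/I on L0; bus BusRdX; mem=46
  op8 P2: load  L0 → I/S/S/I on L0; bus BusRd Flush; mem=4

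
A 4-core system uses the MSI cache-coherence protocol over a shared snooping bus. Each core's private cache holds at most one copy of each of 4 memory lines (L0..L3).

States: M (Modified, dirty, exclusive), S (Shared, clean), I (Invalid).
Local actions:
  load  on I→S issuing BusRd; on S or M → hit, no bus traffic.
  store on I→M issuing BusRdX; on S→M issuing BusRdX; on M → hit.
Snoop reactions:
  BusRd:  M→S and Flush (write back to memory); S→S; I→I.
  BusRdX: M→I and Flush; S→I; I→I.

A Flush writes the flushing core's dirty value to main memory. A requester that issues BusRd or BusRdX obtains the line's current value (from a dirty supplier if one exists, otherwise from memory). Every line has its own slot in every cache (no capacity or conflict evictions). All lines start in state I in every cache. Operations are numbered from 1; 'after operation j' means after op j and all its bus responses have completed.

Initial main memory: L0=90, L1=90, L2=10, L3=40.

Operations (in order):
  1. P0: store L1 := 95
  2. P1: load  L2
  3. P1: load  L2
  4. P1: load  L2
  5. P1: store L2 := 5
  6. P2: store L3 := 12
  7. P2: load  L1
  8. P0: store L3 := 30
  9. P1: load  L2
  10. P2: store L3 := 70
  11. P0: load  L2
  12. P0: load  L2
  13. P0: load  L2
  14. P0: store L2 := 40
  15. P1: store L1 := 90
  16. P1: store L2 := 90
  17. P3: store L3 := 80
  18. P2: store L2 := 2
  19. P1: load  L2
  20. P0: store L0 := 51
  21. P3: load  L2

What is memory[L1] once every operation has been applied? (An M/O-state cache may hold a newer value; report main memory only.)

1. P0: store L1 := 95  bus=[BusRdX]  L1: P0=M P1=I P2=I P3=I  mem[L1]=90
2. P1: load  L2  bus=[BusRd]  L2: P0=I P1=S P2=I P3=I  mem[L2]=10
3. P1: load  L2  bus=[-]  L2: P0=I P1=S P2=I P3=I  mem[L2]=10
4. P1: load  L2  bus=[-]  L2: P0=I P1=S P2=I P3=I  mem[L2]=10
5. P1: store L2 := 5  bus=[BusRdX]  L2: P0=I P1=M P2=I P3=I  mem[L2]=10
6. P2: store L3 := 12  bus=[BusRdX]  L3: P0=I P1=I P2=M P3=I  mem[L3]=40
7. P2: load  L1  bus=[BusRd,Flush]  L1: P0=S P1=I P2=S P3=I  mem[L1]=95
8. P0: store L3 := 30  bus=[BusRdX,Flush]  L3: P0=M P1=I P2=I P3=I  mem[L3]=12
9. P1: load  L2  bus=[-]  L2: P0=I P1=M P2=I P3=I  mem[L2]=10
10. P2: store L3 := 70  bus=[BusRdX,Flush]  L3: P0=I P1=I P2=M P3=I  mem[L3]=30
11. P0: load  L2  bus=[BusRd,Flush]  L2: P0=S P1=S P2=I P3=I  mem[L2]=5
12. P0: load  L2  bus=[-]  L2: P0=S P1=S P2=I P3=I  mem[L2]=5
13. P0: load  L2  bus=[-]  L2: P0=S P1=S P2=I P3=I  mem[L2]=5
14. P0: store L2 := 40  bus=[BusRdX]  L2: P0=M P1=I P2=I P3=I  mem[L2]=5
15. P1: store L1 := 90  bus=[BusRdX]  L1: P0=I P1=M P2=I P3=I  mem[L1]=95
16. P1: store L2 := 90  bus=[BusRdX,Flush]  L2: P0=I P1=M P2=I P3=I  mem[L2]=40
17. P3: store L3 := 80  bus=[BusRdX,Flush]  L3: P0=I P1=I P2=I P3=M  mem[L3]=70
18. P2: store L2 := 2  bus=[BusRdX,Flush]  L2: P0=I P1=I P2=M P3=I  mem[L2]=90
19. P1: load  L2  bus=[BusRd,Flush]  L2: P0=I P1=S P2=S P3=I  mem[L2]=2
20. P0: store L0 := 51  bus=[BusRdX]  L0: P0=M P1=I P2=I P3=I  mem[L0]=90
21. P3: load  L2  bus=[BusRd]  L2: P0=I P1=S P2=S P3=S  mem[L2]=2

memory[L1] = 95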